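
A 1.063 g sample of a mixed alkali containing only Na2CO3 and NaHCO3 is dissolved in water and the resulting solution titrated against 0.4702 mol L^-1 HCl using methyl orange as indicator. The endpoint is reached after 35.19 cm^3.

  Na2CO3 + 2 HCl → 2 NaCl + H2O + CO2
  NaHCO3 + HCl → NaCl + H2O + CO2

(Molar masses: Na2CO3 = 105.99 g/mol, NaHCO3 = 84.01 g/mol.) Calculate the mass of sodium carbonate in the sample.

0.5588 g

n(HCl) = 0.03519 × 0.4702 = 0.01655 mol
Let x = n(Na2CO3), y = n(NaHCO3).
Titrant: 2x + 1y = 0.01655;  mass: 105.99x + 84.01y = 1.063
Solving, x = 5.273 × 10^-3 mol, y = 6.001 × 10^-3 mol
mass of Na2CO3 = 5.273 × 10^-3 × 105.99 = 0.5588 g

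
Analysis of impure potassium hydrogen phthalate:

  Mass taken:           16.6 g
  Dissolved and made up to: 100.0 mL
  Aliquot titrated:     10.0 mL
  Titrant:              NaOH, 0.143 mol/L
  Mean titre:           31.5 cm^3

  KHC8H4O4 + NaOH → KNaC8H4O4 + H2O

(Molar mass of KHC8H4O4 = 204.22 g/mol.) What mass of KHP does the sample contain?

n(NaOH) per titration = 0.0315 × 0.143 = 4.50 × 10^-3 mol
n(KHC8H4O4) in each aliquot = 4.50 × 10^-3 mol (1:1 ratio)
n(KHC8H4O4) in the whole flask = 4.50 × 10^-3 × 100.0/10.0 = 0.0450 mol
mass of KHC8H4O4 = 0.0450 × 204.22 = 9.20 g

9.20 g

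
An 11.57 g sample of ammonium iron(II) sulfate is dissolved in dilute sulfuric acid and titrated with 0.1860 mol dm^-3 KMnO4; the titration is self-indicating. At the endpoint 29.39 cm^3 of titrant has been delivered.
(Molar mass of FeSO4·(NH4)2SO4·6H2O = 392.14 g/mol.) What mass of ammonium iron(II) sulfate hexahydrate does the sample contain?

MnO4^- + 5 Fe^2+ + 8 H^+ → Mn^2+ + 5 Fe^3+ + 4 H2O
n(KMnO4) = 0.02939 L × 0.1860 mol/L = 5.467 × 10^-3 mol
From the 5:1 ratio, n(FeSO4·(NH4)2SO4·6H2O) = 5/1 × 5.467 × 10^-3 = 0.02733 mol
mass of FeSO4·(NH4)2SO4·6H2O = 0.02733 × 392.14 g/mol = 10.72 g

10.72 g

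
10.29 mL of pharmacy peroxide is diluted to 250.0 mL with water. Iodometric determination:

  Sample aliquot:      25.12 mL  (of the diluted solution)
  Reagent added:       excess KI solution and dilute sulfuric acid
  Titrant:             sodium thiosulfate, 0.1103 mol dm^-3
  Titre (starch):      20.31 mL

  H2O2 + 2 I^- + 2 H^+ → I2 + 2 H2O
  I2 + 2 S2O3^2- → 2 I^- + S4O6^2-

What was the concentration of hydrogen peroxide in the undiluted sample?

1.083 mol/L

n(S2O3^2-) = 0.02031 × 0.1103 = 2.240 × 10^-3 mol
n(I2) = n(S2O3^2-)/2 = 1.120 × 10^-3 mol
n(H2O2) in the aliquot = 1.120 × 10^-3 mol (1:1 ratio)
[H2O2]_dilute = 1.120 × 10^-3 / 0.02512 = 0.04459 mol/L
[H2O2]_original = 0.04459 × 250.0/10.29 = 1.083 mol/L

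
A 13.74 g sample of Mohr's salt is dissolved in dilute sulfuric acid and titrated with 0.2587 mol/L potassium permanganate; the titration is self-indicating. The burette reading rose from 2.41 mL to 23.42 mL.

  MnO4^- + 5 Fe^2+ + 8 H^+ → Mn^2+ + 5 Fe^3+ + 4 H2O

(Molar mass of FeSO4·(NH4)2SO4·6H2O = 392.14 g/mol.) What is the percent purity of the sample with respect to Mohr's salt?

n(KMnO4) = 0.02101 L × 0.2587 mol/L = 5.435 × 10^-3 mol
From the 5:1 ratio, n(FeSO4·(NH4)2SO4·6H2O) = 5/1 × 5.435 × 10^-3 = 0.02718 mol
mass of FeSO4·(NH4)2SO4·6H2O = 0.02718 × 392.14 g/mol = 10.66 g
% FeSO4·(NH4)2SO4·6H2O = 10.66 / 13.74 × 100 = 77.56 %

77.56 %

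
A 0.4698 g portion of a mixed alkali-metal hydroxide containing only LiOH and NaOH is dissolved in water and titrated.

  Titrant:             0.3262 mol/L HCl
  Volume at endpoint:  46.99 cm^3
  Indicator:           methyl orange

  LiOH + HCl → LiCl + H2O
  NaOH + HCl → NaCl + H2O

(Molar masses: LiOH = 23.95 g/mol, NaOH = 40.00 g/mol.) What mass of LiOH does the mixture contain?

0.2139 g

n(HCl) = 0.04699 × 0.3262 = 0.01533 mol
Let x = n(LiOH), y = n(NaOH).
Titrant: 1x + 1y = 0.01533;  mass: 23.95x + 40.00y = 0.4698
Solving, x = 8.930 × 10^-3 mol, y = 6.398 × 10^-3 mol
mass of LiOH = 8.930 × 10^-3 × 23.95 = 0.2139 g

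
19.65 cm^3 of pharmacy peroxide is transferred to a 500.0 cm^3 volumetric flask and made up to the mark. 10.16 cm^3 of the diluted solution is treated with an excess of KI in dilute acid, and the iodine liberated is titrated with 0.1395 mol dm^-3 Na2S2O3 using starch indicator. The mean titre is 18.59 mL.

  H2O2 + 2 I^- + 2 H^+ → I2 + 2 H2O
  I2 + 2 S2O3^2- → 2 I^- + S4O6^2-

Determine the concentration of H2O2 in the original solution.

3.247 mol/L

n(S2O3^2-) = 0.01859 × 0.1395 = 2.593 × 10^-3 mol
n(I2) = n(S2O3^2-)/2 = 1.297 × 10^-3 mol
n(H2O2) in the aliquot = 1.297 × 10^-3 mol (1:1 ratio)
[H2O2]_dilute = 1.297 × 10^-3 / 0.01016 = 0.1276 mol/L
[H2O2]_original = 0.1276 × 500.0/19.65 = 3.247 mol/L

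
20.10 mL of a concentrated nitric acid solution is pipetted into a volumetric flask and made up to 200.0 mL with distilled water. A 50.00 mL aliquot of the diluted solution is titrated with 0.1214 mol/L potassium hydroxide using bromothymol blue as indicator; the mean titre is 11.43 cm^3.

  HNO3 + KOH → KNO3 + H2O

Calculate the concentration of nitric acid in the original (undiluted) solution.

0.2761 mol/L

n(KOH) = 0.01143 × 0.1214 = 1.388 × 10^-3 mol
n(HNO3) in the aliquot = 1.388 × 10^-3 mol (1:1 ratio)
[HNO3]_dilute = 1.388 × 10^-3 / 0.05000 = 0.02775 mol/L
Dilution factor = 200.0 / 20.10 = 9.950
[HNO3]_stock = 0.02775 × 9.950 = 0.2761 mol/L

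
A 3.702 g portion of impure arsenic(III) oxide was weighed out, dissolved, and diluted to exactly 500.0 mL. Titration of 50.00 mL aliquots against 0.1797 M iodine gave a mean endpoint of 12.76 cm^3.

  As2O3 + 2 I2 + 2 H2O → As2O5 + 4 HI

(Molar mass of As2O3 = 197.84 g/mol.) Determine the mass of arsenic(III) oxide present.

2.268 g

n(I2) per titration = 0.01276 × 0.1797 = 2.293 × 10^-3 mol
From the 1:2 ratio, n(As2O3) in each aliquot = 1/2 × 2.293 × 10^-3 = 1.146 × 10^-3 mol
n(As2O3) in the whole flask = 1.146 × 10^-3 × 500.0/50.00 = 0.01146 mol
mass of As2O3 = 0.01146 × 197.84 = 2.268 g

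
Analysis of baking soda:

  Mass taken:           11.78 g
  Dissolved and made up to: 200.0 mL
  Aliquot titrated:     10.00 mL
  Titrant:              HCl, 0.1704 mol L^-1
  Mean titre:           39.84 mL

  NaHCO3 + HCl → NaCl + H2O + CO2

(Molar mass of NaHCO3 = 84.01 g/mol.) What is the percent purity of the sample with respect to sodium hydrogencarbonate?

96.83 %

n(HCl) per titration = 0.03984 × 0.1704 = 6.789 × 10^-3 mol
n(NaHCO3) in each aliquot = 6.789 × 10^-3 mol (1:1 ratio)
n(NaHCO3) in the whole flask = 6.789 × 10^-3 × 200.0/10.00 = 0.1358 mol
mass of NaHCO3 = 0.1358 × 84.01 = 11.41 g
% NaHCO3 = 11.41 / 11.78 × 100 = 96.83 %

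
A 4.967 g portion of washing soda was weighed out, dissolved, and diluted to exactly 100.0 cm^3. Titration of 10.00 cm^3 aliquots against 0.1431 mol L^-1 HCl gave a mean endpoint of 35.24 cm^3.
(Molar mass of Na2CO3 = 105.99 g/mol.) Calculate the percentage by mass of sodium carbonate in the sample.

53.80 %

Na2CO3 + 2 HCl → 2 NaCl + H2O + CO2
n(HCl) per titration = 0.03524 × 0.1431 = 5.043 × 10^-3 mol
From the 1:2 ratio, n(Na2CO3) in each aliquot = 1/2 × 5.043 × 10^-3 = 2.521 × 10^-3 mol
n(Na2CO3) in the whole flask = 2.521 × 10^-3 × 100.0/10.00 = 0.02521 mol
mass of Na2CO3 = 0.02521 × 105.99 = 2.672 g
% Na2CO3 = 2.672 / 4.967 × 100 = 53.80 %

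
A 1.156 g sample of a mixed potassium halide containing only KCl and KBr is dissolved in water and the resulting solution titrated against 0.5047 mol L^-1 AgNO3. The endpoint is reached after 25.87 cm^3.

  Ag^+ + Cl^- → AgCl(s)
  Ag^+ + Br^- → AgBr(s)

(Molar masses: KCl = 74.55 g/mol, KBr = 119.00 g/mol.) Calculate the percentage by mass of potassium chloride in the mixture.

57.70 %

n(AgNO3) = 0.02587 × 0.5047 = 0.01306 mol
Let x = n(KCl), y = n(KBr).
Titrant: 1x + 1y = 0.01306;  mass: 74.55x + 119.00y = 1.156
Solving, x = 8.948 × 10^-3 mol, y = 4.109 × 10^-3 mol
mass of KCl = 8.948 × 10^-3 × 74.55 = 0.6671 g
% KCl = 0.6671 / 1.156 × 100 = 57.70 %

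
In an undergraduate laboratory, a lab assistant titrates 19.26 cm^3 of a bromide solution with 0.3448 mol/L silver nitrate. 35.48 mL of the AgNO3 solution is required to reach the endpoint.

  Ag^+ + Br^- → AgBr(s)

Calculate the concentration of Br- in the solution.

n(AgNO3) = 0.03548 L × 0.3448 mol/L = 0.01223 mol
n(Br-) = 0.01223 mol (1:1 mole ratio)
[Br-] = 0.01223 mol / 0.01926 L = 0.6352 mol/L

0.6352 mol/L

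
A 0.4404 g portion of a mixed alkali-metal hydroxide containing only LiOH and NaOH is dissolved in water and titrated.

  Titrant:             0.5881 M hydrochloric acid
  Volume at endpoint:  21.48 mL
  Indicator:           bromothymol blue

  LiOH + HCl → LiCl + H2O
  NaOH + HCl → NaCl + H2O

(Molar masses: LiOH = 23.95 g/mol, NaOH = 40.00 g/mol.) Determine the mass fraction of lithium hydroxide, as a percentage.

21.99 %

n(HCl) = 0.02148 × 0.5881 = 0.01263 mol
Let x = n(LiOH), y = n(NaOH).
Titrant: 1x + 1y = 0.01263;  mass: 23.95x + 40.00y = 0.4404
Solving, x = 4.043 × 10^-3 mol, y = 8.589 × 10^-3 mol
mass of LiOH = 4.043 × 10^-3 × 23.95 = 0.09684 g
% LiOH = 0.09684 / 0.4404 × 100 = 21.99 %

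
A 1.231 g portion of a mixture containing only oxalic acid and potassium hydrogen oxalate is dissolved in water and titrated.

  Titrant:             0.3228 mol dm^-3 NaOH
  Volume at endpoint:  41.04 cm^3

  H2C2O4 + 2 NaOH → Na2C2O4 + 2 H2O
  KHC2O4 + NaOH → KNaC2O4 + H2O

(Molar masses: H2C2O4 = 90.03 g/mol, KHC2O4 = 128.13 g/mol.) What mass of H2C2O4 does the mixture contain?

n(NaOH) = 0.04104 × 0.3228 = 0.01325 mol
Let x = n(H2C2O4), y = n(KHC2O4).
Titrant: 2x + 1y = 0.01325;  mass: 90.03x + 128.13y = 1.231
Solving, x = 2.806 × 10^-3 mol, y = 7.636 × 10^-3 mol
mass of H2C2O4 = 2.806 × 10^-3 × 90.03 = 0.2526 g

0.2526 g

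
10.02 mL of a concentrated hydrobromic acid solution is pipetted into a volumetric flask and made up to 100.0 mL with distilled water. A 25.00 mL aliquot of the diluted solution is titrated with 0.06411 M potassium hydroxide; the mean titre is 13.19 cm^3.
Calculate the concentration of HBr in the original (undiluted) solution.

HBr + KOH → KBr + H2O
n(KOH) = 0.01319 × 0.06411 = 8.456 × 10^-4 mol
n(HBr) in the aliquot = 8.456 × 10^-4 mol (1:1 ratio)
[HBr]_dilute = 8.456 × 10^-4 / 0.02500 = 0.03382 mol/L
Dilution factor = 100.0 / 10.02 = 9.980
[HBr]_stock = 0.03382 × 9.980 = 0.3376 mol/L

0.3376 M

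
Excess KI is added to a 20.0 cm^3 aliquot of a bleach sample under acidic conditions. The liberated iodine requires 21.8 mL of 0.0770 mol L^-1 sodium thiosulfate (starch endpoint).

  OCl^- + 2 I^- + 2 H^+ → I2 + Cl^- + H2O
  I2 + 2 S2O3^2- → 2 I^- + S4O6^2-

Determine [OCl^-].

0.0420 mol/L

n(S2O3^2-) = 0.0218 × 0.0770 = 1.68 × 10^-3 mol
n(I2) = n(S2O3^2-)/2 = 8.39 × 10^-4 mol
n(OCl^-) in the aliquot = 8.39 × 10^-4 mol (1:1 ratio)
[OCl^-] = 8.39 × 10^-4 / 0.0200 = 0.0420 mol/L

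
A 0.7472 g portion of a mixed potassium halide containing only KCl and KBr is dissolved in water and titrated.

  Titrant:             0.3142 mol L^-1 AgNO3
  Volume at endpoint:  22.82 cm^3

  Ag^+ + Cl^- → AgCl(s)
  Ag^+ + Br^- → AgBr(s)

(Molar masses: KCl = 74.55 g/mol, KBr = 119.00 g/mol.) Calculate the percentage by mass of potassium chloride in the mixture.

n(AgNO3) = 0.02282 × 0.3142 = 7.170 × 10^-3 mol
Let x = n(KCl), y = n(KBr).
Titrant: 1x + 1y = 7.170 × 10^-3;  mass: 74.55x + 119.00y = 0.7472
Solving, x = 2.385 × 10^-3 mol, y = 4.785 × 10^-3 mol
mass of KCl = 2.385 × 10^-3 × 74.55 = 0.1778 g
% KCl = 0.1778 / 0.7472 × 100 = 23.80 %

23.80 %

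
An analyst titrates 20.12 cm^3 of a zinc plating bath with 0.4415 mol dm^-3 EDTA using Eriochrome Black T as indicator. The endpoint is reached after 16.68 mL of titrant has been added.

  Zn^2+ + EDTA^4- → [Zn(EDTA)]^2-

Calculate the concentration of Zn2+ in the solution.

0.3660 mol/L

n(EDTA) = 0.01668 L × 0.4415 mol/L = 7.364 × 10^-3 mol
n(Zn2+) = 7.364 × 10^-3 mol (1:1 mole ratio)
[Zn2+] = 7.364 × 10^-3 mol / 0.02012 L = 0.3660 mol/L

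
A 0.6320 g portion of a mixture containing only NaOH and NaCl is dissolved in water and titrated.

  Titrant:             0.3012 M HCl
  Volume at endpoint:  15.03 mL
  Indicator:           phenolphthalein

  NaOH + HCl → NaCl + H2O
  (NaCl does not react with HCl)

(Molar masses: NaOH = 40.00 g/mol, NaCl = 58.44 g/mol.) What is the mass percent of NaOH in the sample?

28.65 %

n(HCl) = 0.01503 × 0.3012 = 4.527 × 10^-3 mol
Let x = n(NaOH), y = n(NaCl).
Titrant: 1x = 4.527 × 10^-3;  mass: 40.00x + 58.44y = 0.6320
Solving, x = 4.527 × 10^-3 mol, y = 7.716 × 10^-3 mol
mass of NaOH = 4.527 × 10^-3 × 40.00 = 0.1811 g
% NaOH = 0.1811 / 0.6320 × 100 = 28.65 %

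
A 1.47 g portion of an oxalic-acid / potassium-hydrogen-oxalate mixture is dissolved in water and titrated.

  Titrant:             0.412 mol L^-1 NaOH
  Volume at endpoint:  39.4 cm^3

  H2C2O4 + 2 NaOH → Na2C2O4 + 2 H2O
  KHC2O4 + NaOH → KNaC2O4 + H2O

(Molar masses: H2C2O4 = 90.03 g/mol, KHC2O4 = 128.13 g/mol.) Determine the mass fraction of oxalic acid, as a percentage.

22.5 %

n(NaOH) = 0.0394 × 0.412 = 0.0162 mol
Let x = n(H2C2O4), y = n(KHC2O4).
Titrant: 2x + 1y = 0.0162;  mass: 90.03x + 128.13y = 1.47
Solving, x = 3.67 × 10^-3 mol, y = 8.89 × 10^-3 mol
mass of H2C2O4 = 3.67 × 10^-3 × 90.03 = 0.330 g
% H2C2O4 = 0.330 / 1.47 × 100 = 22.5 %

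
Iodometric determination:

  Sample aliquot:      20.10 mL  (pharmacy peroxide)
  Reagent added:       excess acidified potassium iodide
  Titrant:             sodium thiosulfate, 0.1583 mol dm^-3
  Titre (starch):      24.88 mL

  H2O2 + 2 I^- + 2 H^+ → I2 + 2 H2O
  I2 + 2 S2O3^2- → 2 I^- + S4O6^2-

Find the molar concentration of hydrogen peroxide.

n(S2O3^2-) = 0.02488 × 0.1583 = 3.939 × 10^-3 mol
n(I2) = n(S2O3^2-)/2 = 1.969 × 10^-3 mol
n(H2O2) in the aliquot = 1.969 × 10^-3 mol (1:1 ratio)
[H2O2] = 1.969 × 10^-3 / 0.02010 = 0.09797 mol/L

0.09797 mol/L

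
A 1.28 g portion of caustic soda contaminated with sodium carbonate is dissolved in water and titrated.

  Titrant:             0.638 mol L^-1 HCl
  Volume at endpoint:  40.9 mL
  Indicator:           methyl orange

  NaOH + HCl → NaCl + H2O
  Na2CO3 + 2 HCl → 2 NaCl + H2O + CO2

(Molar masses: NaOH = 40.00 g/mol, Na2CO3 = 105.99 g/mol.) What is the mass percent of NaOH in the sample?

n(HCl) = 0.0409 × 0.638 = 0.0261 mol
Let x = n(NaOH), y = n(Na2CO3).
Titrant: 1x + 2y = 0.0261;  mass: 40.00x + 105.99y = 1.28
Solving, x = 7.92 × 10^-3 mol, y = 9.09 × 10^-3 mol
mass of NaOH = 7.92 × 10^-3 × 40.00 = 0.317 g
% NaOH = 0.317 / 1.28 × 100 = 24.7 %

24.7 %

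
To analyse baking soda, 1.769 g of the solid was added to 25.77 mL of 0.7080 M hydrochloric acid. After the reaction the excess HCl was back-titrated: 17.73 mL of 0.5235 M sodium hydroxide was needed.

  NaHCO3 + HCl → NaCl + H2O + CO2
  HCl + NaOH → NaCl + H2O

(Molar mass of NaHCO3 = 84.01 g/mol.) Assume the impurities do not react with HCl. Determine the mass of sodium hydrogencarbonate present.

0.7530 g

n(HCl) added = 0.02577 × 0.7080 = 0.01825 mol
n(NaOH) used in back-titration = 0.01773 × 0.5235 = 9.282 × 10^-3 mol
n(HCl) left over = 9.282 × 10^-3 mol (1:1 ratio)
n(HCl) consumed by analyte = 0.01825 − 9.282 × 10^-3 = 8.964 × 10^-3 mol
n(NaHCO3) = 8.964 × 10^-3 mol (1:1 ratio)
mass of NaHCO3 = 8.964 × 10^-3 × 84.01 = 0.7530 g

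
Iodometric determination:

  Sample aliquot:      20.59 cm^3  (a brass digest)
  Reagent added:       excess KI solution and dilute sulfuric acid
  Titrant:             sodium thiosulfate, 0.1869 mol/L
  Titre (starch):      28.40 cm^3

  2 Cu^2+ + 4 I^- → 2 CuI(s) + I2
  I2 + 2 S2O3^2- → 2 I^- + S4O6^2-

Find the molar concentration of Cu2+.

0.2578 mol/L

n(S2O3^2-) = 0.02840 × 0.1869 = 5.308 × 10^-3 mol
n(I2) = n(S2O3^2-)/2 = 2.654 × 10^-3 mol
From the 2:1 ratio, n(Cu2+) in the aliquot = 2/1 × 2.654 × 10^-3 = 5.308 × 10^-3 mol
[Cu2+] = 5.308 × 10^-3 / 0.02059 = 0.2578 mol/L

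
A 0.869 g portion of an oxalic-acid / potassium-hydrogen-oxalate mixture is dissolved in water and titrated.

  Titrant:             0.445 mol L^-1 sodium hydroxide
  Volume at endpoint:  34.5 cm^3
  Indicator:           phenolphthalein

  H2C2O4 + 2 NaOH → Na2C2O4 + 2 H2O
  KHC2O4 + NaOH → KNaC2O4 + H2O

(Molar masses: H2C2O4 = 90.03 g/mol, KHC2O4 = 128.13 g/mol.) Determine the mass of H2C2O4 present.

0.595 g

n(NaOH) = 0.0345 × 0.445 = 0.0154 mol
Let x = n(H2C2O4), y = n(KHC2O4).
Titrant: 2x + 1y = 0.0154;  mass: 90.03x + 128.13y = 0.869
Solving, x = 6.61 × 10^-3 mol, y = 2.14 × 10^-3 mol
mass of H2C2O4 = 6.61 × 10^-3 × 90.03 = 0.595 g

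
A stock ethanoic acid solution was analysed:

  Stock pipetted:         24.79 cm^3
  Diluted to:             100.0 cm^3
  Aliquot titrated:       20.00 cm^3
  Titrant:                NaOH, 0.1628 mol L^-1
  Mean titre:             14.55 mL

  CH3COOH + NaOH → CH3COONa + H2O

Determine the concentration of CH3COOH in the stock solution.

0.4778 mol/L

n(NaOH) = 0.01455 × 0.1628 = 2.369 × 10^-3 mol
n(CH3COOH) in the aliquot = 2.369 × 10^-3 mol (1:1 ratio)
[CH3COOH]_dilute = 2.369 × 10^-3 / 0.02000 = 0.1184 mol/L
Dilution factor = 100.0 / 24.79 = 4.034
[CH3COOH]_stock = 0.1184 × 4.034 = 0.4778 mol/L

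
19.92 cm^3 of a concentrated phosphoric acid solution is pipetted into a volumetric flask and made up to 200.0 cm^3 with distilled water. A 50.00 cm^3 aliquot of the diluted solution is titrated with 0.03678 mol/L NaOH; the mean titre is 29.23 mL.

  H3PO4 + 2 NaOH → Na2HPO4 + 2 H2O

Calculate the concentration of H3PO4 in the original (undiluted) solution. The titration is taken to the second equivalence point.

n(NaOH) = 0.02923 × 0.03678 = 1.075 × 10^-3 mol
From the 1:2 ratio, n(H3PO4) in the aliquot = 1/2 × 1.075 × 10^-3 = 5.375 × 10^-4 mol
[H3PO4]_dilute = 5.375 × 10^-4 / 0.05000 = 0.01075 mol/L
Dilution factor = 200.0 / 19.92 = 10.04
[H3PO4]_stock = 0.01075 × 10.04 = 0.1079 mol/L

0.1079 mol/L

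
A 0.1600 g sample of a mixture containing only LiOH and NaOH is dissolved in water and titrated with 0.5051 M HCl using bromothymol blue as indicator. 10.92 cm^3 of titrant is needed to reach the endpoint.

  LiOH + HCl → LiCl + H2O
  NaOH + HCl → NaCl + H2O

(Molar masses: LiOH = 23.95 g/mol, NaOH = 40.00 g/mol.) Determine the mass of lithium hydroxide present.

0.09047 g

n(HCl) = 0.01092 × 0.5051 = 5.516 × 10^-3 mol
Let x = n(LiOH), y = n(NaOH).
Titrant: 1x + 1y = 5.516 × 10^-3;  mass: 23.95x + 40.00y = 0.1600
Solving, x = 3.777 × 10^-3 mol, y = 1.738 × 10^-3 mol
mass of LiOH = 3.777 × 10^-3 × 23.95 = 0.09047 g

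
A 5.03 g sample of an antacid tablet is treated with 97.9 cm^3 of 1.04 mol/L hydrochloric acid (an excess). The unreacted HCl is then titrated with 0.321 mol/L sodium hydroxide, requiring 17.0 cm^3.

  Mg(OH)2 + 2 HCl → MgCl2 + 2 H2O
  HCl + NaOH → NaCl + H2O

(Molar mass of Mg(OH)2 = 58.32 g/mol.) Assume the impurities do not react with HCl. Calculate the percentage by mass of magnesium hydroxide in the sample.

n(HCl) added = 0.0979 × 1.04 = 0.102 mol
n(NaOH) used in back-titration = 0.0170 × 0.321 = 5.46 × 10^-3 mol
n(HCl) left over = 5.46 × 10^-3 mol (1:1 ratio)
n(HCl) consumed by analyte = 0.102 − 5.46 × 10^-3 = 0.0964 mol
From the 1:2 ratio, n(Mg(OH)2) = 1/2 × 0.0964 = 0.0482 mol
mass of Mg(OH)2 = 0.0482 × 58.32 = 2.81 g
% Mg(OH)2 = 2.81 / 5.03 × 100 = 55.9 %

55.9 %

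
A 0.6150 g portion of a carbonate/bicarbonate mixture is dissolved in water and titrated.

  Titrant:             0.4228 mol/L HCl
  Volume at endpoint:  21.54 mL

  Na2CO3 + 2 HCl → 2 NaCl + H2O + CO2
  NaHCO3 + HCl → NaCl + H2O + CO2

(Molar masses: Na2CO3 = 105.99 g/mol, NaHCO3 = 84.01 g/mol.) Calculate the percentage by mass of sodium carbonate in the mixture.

41.70 %

n(HCl) = 0.02154 × 0.4228 = 9.107 × 10^-3 mol
Let x = n(Na2CO3), y = n(NaHCO3).
Titrant: 2x + 1y = 9.107 × 10^-3;  mass: 105.99x + 84.01y = 0.6150
Solving, x = 2.420 × 10^-3 mol, y = 4.268 × 10^-3 mol
mass of Na2CO3 = 2.420 × 10^-3 × 105.99 = 0.2565 g
% Na2CO3 = 0.2565 / 0.6150 × 100 = 41.70 %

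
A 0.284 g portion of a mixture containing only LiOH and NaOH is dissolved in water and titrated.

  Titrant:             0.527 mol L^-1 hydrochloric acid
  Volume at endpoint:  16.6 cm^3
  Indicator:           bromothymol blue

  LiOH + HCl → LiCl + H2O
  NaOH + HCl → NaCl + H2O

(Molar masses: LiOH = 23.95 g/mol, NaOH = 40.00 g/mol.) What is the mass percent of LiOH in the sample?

n(HCl) = 0.0166 × 0.527 = 8.75 × 10^-3 mol
Let x = n(LiOH), y = n(NaOH).
Titrant: 1x + 1y = 8.75 × 10^-3;  mass: 23.95x + 40.00y = 0.284
Solving, x = 4.11 × 10^-3 mol, y = 4.64 × 10^-3 mol
mass of LiOH = 4.11 × 10^-3 × 23.95 = 0.0984 g
% LiOH = 0.0984 / 0.284 × 100 = 34.6 %

34.6 %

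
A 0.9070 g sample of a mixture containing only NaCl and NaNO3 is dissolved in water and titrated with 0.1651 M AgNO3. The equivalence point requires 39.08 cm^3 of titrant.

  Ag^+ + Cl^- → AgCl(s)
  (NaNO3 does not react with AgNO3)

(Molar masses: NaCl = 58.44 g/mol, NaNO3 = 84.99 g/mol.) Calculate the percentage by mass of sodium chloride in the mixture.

n(AgNO3) = 0.03908 × 0.1651 = 6.452 × 10^-3 mol
Let x = n(NaCl), y = n(NaNO3).
Titrant: 1x = 6.452 × 10^-3;  mass: 58.44x + 84.99y = 0.9070
Solving, x = 6.452 × 10^-3 mol, y = 6.235 × 10^-3 mol
mass of NaCl = 6.452 × 10^-3 × 58.44 = 0.3771 g
% NaCl = 0.3771 / 0.9070 × 100 = 41.57 %

41.57 %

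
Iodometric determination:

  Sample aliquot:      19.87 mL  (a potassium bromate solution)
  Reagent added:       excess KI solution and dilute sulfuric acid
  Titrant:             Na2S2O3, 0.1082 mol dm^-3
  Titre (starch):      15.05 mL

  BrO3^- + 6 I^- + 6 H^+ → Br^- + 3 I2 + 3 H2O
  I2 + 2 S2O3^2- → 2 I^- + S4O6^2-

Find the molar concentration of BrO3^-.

0.01366 mol/L

n(S2O3^2-) = 0.01505 × 0.1082 = 1.628 × 10^-3 mol
n(I2) = n(S2O3^2-)/2 = 8.142 × 10^-4 mol
From the 1:3 ratio, n(BrO3^-) in the aliquot = 1/3 × 8.142 × 10^-4 = 2.714 × 10^-4 mol
[BrO3^-] = 2.714 × 10^-4 / 0.01987 = 0.01366 mol/L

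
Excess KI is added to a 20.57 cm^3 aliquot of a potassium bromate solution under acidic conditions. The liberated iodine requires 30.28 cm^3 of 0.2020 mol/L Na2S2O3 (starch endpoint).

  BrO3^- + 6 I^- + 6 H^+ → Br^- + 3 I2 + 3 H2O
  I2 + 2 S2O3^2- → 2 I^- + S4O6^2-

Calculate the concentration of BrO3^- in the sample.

0.04956 mol/L

n(S2O3^2-) = 0.03028 × 0.2020 = 6.117 × 10^-3 mol
n(I2) = n(S2O3^2-)/2 = 3.058 × 10^-3 mol
From the 1:3 ratio, n(BrO3^-) in the aliquot = 1/3 × 3.058 × 10^-3 = 1.019 × 10^-3 mol
[BrO3^-] = 1.019 × 10^-3 / 0.02057 = 0.04956 mol/L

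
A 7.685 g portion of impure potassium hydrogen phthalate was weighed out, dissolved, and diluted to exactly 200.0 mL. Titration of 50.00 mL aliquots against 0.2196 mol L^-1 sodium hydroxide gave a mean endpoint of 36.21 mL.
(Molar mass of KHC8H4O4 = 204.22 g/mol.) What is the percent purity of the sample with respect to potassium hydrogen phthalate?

84.52 %

KHC8H4O4 + NaOH → KNaC8H4O4 + H2O
n(NaOH) per titration = 0.03621 × 0.2196 = 7.952 × 10^-3 mol
n(KHC8H4O4) in each aliquot = 7.952 × 10^-3 mol (1:1 ratio)
n(KHC8H4O4) in the whole flask = 7.952 × 10^-3 × 200.0/50.00 = 0.03181 mol
mass of KHC8H4O4 = 0.03181 × 204.22 = 6.496 g
% KHC8H4O4 = 6.496 / 7.685 × 100 = 84.52 %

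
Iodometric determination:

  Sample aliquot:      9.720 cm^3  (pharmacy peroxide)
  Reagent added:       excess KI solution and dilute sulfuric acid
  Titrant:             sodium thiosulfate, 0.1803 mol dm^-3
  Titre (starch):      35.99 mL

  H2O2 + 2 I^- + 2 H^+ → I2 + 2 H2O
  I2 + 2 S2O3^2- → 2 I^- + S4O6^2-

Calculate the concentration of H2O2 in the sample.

n(S2O3^2-) = 0.03599 × 0.1803 = 6.489 × 10^-3 mol
n(I2) = n(S2O3^2-)/2 = 3.244 × 10^-3 mol
n(H2O2) in the aliquot = 3.244 × 10^-3 mol (1:1 ratio)
[H2O2] = 3.244 × 10^-3 / 0.009720 = 0.3338 mol/L

0.3338 mol/L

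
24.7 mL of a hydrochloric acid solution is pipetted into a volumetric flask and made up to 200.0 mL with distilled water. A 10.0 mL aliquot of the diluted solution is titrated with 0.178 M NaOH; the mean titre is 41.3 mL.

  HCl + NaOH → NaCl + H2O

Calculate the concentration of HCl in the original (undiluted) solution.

n(NaOH) = 0.0413 × 0.178 = 7.35 × 10^-3 mol
n(HCl) in the aliquot = 7.35 × 10^-3 mol (1:1 ratio)
[HCl]_dilute = 7.35 × 10^-3 / 0.0100 = 0.735 mol/L
Dilution factor = 200.0 / 24.7 = 8.097
[HCl]_stock = 0.735 × 8.097 = 5.95 mol/L

5.95 M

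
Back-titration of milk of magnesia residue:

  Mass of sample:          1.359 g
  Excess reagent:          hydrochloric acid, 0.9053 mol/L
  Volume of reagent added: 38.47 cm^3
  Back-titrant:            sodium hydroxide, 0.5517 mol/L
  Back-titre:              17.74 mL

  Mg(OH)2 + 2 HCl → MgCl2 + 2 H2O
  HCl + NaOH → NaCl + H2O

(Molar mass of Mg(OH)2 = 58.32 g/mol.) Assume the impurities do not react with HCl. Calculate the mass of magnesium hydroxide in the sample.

n(HCl) added = 0.03847 × 0.9053 = 0.03483 mol
n(NaOH) used in back-titration = 0.01774 × 0.5517 = 9.787 × 10^-3 mol
n(HCl) left over = 9.787 × 10^-3 mol (1:1 ratio)
n(HCl) consumed by analyte = 0.03483 − 9.787 × 10^-3 = 0.02504 mol
From the 1:2 ratio, n(Mg(OH)2) = 1/2 × 0.02504 = 0.01252 mol
mass of Mg(OH)2 = 0.01252 × 58.32 = 0.7302 g

0.7302 g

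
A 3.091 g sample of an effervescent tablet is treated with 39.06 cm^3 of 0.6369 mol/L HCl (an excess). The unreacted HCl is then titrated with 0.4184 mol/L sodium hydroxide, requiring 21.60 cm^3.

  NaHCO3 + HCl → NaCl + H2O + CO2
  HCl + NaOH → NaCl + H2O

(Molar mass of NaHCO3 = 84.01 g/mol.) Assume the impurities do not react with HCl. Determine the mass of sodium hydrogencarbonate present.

n(HCl) added = 0.03906 × 0.6369 = 0.02488 mol
n(NaOH) used in back-titration = 0.02160 × 0.4184 = 9.037 × 10^-3 mol
n(HCl) left over = 9.037 × 10^-3 mol (1:1 ratio)
n(HCl) consumed by analyte = 0.02488 − 9.037 × 10^-3 = 0.01584 mol
n(NaHCO3) = 0.01584 mol (1:1 ratio)
mass of NaHCO3 = 0.01584 × 84.01 = 1.331 g

1.331 g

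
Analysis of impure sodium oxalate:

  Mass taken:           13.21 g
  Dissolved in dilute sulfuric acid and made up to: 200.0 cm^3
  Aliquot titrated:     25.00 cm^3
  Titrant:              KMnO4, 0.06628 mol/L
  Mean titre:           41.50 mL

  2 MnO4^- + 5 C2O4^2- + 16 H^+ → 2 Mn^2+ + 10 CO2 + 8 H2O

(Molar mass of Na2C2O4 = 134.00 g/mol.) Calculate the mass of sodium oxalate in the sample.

7.372 g

n(KMnO4) per titration = 0.04150 × 0.06628 = 2.751 × 10^-3 mol
From the 5:2 ratio, n(Na2C2O4) in each aliquot = 5/2 × 2.751 × 10^-3 = 6.877 × 10^-3 mol
n(Na2C2O4) in the whole flask = 6.877 × 10^-3 × 200.0/25.00 = 0.05501 mol
mass of Na2C2O4 = 0.05501 × 134.00 = 7.372 g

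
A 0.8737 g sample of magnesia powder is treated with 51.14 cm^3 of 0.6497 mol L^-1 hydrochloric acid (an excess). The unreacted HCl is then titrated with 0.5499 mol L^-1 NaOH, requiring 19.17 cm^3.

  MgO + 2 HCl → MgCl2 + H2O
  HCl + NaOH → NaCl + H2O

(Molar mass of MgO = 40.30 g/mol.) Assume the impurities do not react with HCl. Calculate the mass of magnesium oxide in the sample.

n(HCl) added = 0.05114 × 0.6497 = 0.03323 mol
n(NaOH) used in back-titration = 0.01917 × 0.5499 = 0.01054 mol
n(HCl) left over = 0.01054 mol (1:1 ratio)
n(HCl) consumed by analyte = 0.03323 − 0.01054 = 0.02268 mol
From the 1:2 ratio, n(MgO) = 1/2 × 0.02268 = 0.01134 mol
mass of MgO = 0.01134 × 40.30 = 0.4571 g

0.4571 g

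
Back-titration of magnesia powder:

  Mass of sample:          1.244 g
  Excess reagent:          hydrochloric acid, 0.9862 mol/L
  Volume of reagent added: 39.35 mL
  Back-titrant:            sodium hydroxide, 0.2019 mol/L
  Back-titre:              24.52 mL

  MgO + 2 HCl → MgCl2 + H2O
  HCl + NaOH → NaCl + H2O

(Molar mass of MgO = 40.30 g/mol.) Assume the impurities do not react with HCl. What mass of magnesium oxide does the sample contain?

n(HCl) added = 0.03935 × 0.9862 = 0.03881 mol
n(NaOH) used in back-titration = 0.02452 × 0.2019 = 4.951 × 10^-3 mol
n(HCl) left over = 4.951 × 10^-3 mol (1:1 ratio)
n(HCl) consumed by analyte = 0.03881 − 4.951 × 10^-3 = 0.03386 mol
From the 1:2 ratio, n(MgO) = 1/2 × 0.03386 = 0.01693 mol
mass of MgO = 0.01693 × 40.30 = 0.6822 g

0.6822 g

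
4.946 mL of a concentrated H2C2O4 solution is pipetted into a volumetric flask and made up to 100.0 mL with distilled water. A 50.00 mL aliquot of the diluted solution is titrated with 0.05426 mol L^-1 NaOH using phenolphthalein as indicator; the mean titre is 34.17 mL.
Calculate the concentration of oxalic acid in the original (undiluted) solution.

0.3749 mol/L

H2C2O4 + 2 NaOH → Na2C2O4 + 2 H2O
n(NaOH) = 0.03417 × 0.05426 = 1.854 × 10^-3 mol
From the 1:2 ratio, n(H2C2O4) in the aliquot = 1/2 × 1.854 × 10^-3 = 9.270 × 10^-4 mol
[H2C2O4]_dilute = 9.270 × 10^-4 / 0.05000 = 0.01854 mol/L
Dilution factor = 100.0 / 4.946 = 20.22
[H2C2O4]_stock = 0.01854 × 20.22 = 0.3749 mol/L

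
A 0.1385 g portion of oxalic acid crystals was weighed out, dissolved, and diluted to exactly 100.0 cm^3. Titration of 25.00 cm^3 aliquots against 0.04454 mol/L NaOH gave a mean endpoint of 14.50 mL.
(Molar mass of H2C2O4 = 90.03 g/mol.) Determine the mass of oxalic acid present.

H2C2O4 + 2 NaOH → Na2C2O4 + 2 H2O
n(NaOH) per titration = 0.01450 × 0.04454 = 6.458 × 10^-4 mol
From the 1:2 ratio, n(H2C2O4) in each aliquot = 1/2 × 6.458 × 10^-4 = 3.229 × 10^-4 mol
n(H2C2O4) in the whole flask = 3.229 × 10^-4 × 100.0/25.00 = 1.292 × 10^-3 mol
mass of H2C2O4 = 1.292 × 10^-3 × 90.03 = 0.1163 g

0.1163 g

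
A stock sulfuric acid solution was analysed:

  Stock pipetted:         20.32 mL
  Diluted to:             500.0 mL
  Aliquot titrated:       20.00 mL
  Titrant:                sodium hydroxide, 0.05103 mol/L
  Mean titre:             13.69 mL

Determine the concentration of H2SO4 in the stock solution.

0.4297 mol/L

H2SO4 + 2 NaOH → Na2SO4 + 2 H2O
n(NaOH) = 0.01369 × 0.05103 = 6.986 × 10^-4 mol
From the 1:2 ratio, n(H2SO4) in the aliquot = 1/2 × 6.986 × 10^-4 = 3.493 × 10^-4 mol
[H2SO4]_dilute = 3.493 × 10^-4 / 0.02000 = 0.01747 mol/L
Dilution factor = 500.0 / 20.32 = 24.61
[H2SO4]_stock = 0.01747 × 24.61 = 0.4297 mol/L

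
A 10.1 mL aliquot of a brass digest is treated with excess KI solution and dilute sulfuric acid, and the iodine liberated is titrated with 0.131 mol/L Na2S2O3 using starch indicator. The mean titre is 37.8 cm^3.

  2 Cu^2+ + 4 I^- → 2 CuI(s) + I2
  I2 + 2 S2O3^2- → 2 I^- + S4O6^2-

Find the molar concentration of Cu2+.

0.490 mol/L

n(S2O3^2-) = 0.0378 × 0.131 = 4.95 × 10^-3 mol
n(I2) = n(S2O3^2-)/2 = 2.48 × 10^-3 mol
From the 2:1 ratio, n(Cu2+) in the aliquot = 2/1 × 2.48 × 10^-3 = 4.95 × 10^-3 mol
[Cu2+] = 4.95 × 10^-3 / 0.0101 = 0.490 mol/L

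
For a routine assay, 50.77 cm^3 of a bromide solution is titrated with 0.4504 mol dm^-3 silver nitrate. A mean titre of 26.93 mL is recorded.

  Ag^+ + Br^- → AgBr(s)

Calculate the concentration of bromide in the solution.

0.2389 mol/L

n(AgNO3) = 0.02693 L × 0.4504 mol/L = 0.01213 mol
n(Br-) = 0.01213 mol (1:1 mole ratio)
[Br-] = 0.01213 mol / 0.05077 L = 0.2389 mol/L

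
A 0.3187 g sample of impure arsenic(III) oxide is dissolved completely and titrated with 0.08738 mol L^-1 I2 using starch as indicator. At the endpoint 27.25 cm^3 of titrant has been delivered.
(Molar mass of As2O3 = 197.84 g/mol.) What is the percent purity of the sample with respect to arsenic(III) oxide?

As2O3 + 2 I2 + 2 H2O → As2O5 + 4 HI
n(I2) = 0.02725 L × 0.08738 mol/L = 2.381 × 10^-3 mol
From the 1:2 ratio, n(As2O3) = 1/2 × 2.381 × 10^-3 = 1.191 × 10^-3 mol
mass of As2O3 = 1.191 × 10^-3 × 197.84 g/mol = 0.2355 g
% As2O3 = 0.2355 / 0.3187 × 100 = 73.91 %

73.91 %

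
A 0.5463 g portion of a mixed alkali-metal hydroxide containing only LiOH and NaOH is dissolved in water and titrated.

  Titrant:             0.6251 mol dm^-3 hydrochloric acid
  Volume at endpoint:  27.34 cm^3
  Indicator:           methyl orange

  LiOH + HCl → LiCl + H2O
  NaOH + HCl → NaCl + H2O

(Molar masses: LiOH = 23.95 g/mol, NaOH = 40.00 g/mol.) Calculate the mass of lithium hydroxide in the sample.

n(HCl) = 0.02734 × 0.6251 = 0.01709 mol
Let x = n(LiOH), y = n(NaOH).
Titrant: 1x + 1y = 0.01709;  mass: 23.95x + 40.00y = 0.5463
Solving, x = 8.555 × 10^-3 mol, y = 8.535 × 10^-3 mol
mass of LiOH = 8.555 × 10^-3 × 23.95 = 0.2049 g

0.2049 g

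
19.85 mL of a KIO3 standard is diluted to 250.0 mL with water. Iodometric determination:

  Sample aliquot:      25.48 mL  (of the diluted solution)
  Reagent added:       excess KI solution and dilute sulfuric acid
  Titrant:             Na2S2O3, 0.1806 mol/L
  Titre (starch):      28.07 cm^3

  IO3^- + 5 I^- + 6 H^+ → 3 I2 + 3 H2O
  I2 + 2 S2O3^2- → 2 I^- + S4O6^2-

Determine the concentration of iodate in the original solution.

0.4176 mol/L

n(S2O3^2-) = 0.02807 × 0.1806 = 5.069 × 10^-3 mol
n(I2) = n(S2O3^2-)/2 = 2.535 × 10^-3 mol
From the 1:3 ratio, n(IO3^-) in the aliquot = 1/3 × 2.535 × 10^-3 = 8.449 × 10^-4 mol
[IO3^-]_dilute = 8.449 × 10^-4 / 0.02548 = 0.03316 mol/L
[IO3^-]_original = 0.03316 × 250.0/19.85 = 0.4176 mol/L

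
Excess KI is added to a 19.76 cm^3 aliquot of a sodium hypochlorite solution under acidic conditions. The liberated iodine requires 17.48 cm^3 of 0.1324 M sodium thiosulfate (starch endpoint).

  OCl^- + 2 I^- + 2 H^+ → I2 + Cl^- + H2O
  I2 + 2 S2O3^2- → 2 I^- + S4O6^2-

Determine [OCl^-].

n(S2O3^2-) = 0.01748 × 0.1324 = 2.314 × 10^-3 mol
n(I2) = n(S2O3^2-)/2 = 1.157 × 10^-3 mol
n(OCl^-) in the aliquot = 1.157 × 10^-3 mol (1:1 ratio)
[OCl^-] = 1.157 × 10^-3 / 0.01976 = 0.05856 mol/L

0.05856 M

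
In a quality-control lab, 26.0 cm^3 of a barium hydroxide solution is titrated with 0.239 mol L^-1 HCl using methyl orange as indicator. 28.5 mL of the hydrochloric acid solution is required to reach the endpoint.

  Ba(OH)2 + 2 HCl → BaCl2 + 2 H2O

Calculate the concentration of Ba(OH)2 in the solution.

0.131 mol/L

n(HCl) = 0.0285 L × 0.239 mol/L = 6.81 × 10^-3 mol
From the 1:2 mole ratio, n(Ba(OH)2) = 1/2 × 6.81 × 10^-3 = 3.41 × 10^-3 mol
[Ba(OH)2] = 3.41 × 10^-3 mol / 0.0260 L = 0.131 mol/L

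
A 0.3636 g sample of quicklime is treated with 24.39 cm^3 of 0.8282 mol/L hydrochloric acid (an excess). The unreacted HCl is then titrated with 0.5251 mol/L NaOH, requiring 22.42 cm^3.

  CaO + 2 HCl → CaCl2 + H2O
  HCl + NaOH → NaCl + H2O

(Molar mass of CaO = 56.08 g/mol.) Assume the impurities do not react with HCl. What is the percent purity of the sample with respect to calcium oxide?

64.99 %

n(HCl) added = 0.02439 × 0.8282 = 0.02020 mol
n(NaOH) used in back-titration = 0.02242 × 0.5251 = 0.01177 mol
n(HCl) left over = 0.01177 mol (1:1 ratio)
n(HCl) consumed by analyte = 0.02020 − 0.01177 = 8.427 × 10^-3 mol
From the 1:2 ratio, n(CaO) = 1/2 × 8.427 × 10^-3 = 4.214 × 10^-3 mol
mass of CaO = 4.214 × 10^-3 × 56.08 = 0.2363 g
% CaO = 0.2363 / 0.3636 × 100 = 64.99 %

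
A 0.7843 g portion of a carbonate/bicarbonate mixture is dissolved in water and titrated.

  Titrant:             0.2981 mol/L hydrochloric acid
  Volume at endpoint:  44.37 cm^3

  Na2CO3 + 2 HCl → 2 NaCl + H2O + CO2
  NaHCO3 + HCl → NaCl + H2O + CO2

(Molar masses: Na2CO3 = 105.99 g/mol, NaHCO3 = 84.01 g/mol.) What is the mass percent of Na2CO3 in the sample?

71.21 %

n(HCl) = 0.04437 × 0.2981 = 0.01323 mol
Let x = n(Na2CO3), y = n(NaHCO3).
Titrant: 2x + 1y = 0.01323;  mass: 105.99x + 84.01y = 0.7843
Solving, x = 5.270 × 10^-3 mol, y = 2.687 × 10^-3 mol
mass of Na2CO3 = 5.270 × 10^-3 × 105.99 = 0.5585 g
% Na2CO3 = 0.5585 / 0.7843 × 100 = 71.21 %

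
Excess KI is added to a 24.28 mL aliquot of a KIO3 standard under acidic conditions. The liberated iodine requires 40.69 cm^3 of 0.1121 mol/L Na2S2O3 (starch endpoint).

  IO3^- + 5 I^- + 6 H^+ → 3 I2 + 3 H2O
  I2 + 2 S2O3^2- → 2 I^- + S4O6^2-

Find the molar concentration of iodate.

n(S2O3^2-) = 0.04069 × 0.1121 = 4.561 × 10^-3 mol
n(I2) = n(S2O3^2-)/2 = 2.281 × 10^-3 mol
From the 1:3 ratio, n(IO3^-) in the aliquot = 1/3 × 2.281 × 10^-3 = 7.602 × 10^-4 mol
[IO3^-] = 7.602 × 10^-4 / 0.02428 = 0.03131 mol/L

0.03131 mol/L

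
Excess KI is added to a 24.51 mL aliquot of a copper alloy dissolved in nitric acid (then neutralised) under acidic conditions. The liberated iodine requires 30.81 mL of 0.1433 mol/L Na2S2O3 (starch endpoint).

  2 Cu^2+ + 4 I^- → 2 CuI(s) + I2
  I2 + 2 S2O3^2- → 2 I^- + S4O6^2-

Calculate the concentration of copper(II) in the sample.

n(S2O3^2-) = 0.03081 × 0.1433 = 4.415 × 10^-3 mol
n(I2) = n(S2O3^2-)/2 = 2.208 × 10^-3 mol
From the 2:1 ratio, n(Cu2+) in the aliquot = 2/1 × 2.208 × 10^-3 = 4.415 × 10^-3 mol
[Cu2+] = 4.415 × 10^-3 / 0.02451 = 0.1801 mol/L

0.1801 mol/L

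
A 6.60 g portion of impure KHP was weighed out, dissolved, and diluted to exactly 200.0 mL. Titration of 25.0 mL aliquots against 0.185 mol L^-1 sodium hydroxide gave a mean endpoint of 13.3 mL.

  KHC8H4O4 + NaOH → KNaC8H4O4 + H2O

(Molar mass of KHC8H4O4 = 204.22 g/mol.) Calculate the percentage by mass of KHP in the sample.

n(NaOH) per titration = 0.0133 × 0.185 = 2.46 × 10^-3 mol
n(KHC8H4O4) in each aliquot = 2.46 × 10^-3 mol (1:1 ratio)
n(KHC8H4O4) in the whole flask = 2.46 × 10^-3 × 200.0/25.0 = 0.0197 mol
mass of KHC8H4O4 = 0.0197 × 204.22 = 4.02 g
% KHC8H4O4 = 4.02 / 6.60 × 100 = 60.9 %

60.9 %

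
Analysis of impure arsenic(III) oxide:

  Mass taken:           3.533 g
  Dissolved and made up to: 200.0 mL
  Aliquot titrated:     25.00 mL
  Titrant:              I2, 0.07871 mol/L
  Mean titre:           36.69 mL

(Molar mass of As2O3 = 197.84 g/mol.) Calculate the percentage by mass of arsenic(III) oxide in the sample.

64.69 %

As2O3 + 2 I2 + 2 H2O → As2O5 + 4 HI
n(I2) per titration = 0.03669 × 0.07871 = 2.888 × 10^-3 mol
From the 1:2 ratio, n(As2O3) in each aliquot = 1/2 × 2.888 × 10^-3 = 1.444 × 10^-3 mol
n(As2O3) in the whole flask = 1.444 × 10^-3 × 200.0/25.00 = 0.01155 mol
mass of As2O3 = 0.01155 × 197.84 = 2.285 g
% As2O3 = 2.285 / 3.533 × 100 = 64.69 %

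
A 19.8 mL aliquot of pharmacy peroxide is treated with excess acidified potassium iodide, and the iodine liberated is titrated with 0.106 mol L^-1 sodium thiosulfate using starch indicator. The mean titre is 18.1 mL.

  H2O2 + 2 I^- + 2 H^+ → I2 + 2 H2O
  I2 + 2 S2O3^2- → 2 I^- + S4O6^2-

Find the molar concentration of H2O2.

n(S2O3^2-) = 0.0181 × 0.106 = 1.92 × 10^-3 mol
n(I2) = n(S2O3^2-)/2 = 9.59 × 10^-4 mol
n(H2O2) in the aliquot = 9.59 × 10^-4 mol (1:1 ratio)
[H2O2] = 9.59 × 10^-4 / 0.0198 = 0.0484 mol/L

0.0484 mol/L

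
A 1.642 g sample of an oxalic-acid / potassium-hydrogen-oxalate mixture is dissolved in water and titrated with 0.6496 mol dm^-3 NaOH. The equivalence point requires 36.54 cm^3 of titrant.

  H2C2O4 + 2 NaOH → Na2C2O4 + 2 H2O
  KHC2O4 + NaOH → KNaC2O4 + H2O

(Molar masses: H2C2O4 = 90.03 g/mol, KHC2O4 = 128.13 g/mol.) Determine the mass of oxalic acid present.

0.7579 g

n(NaOH) = 0.03654 × 0.6496 = 0.02374 mol
Let x = n(H2C2O4), y = n(KHC2O4).
Titrant: 2x + 1y = 0.02374;  mass: 90.03x + 128.13y = 1.642
Solving, x = 8.418 × 10^-3 mol, y = 6.900 × 10^-3 mol
mass of H2C2O4 = 8.418 × 10^-3 × 90.03 = 0.7579 g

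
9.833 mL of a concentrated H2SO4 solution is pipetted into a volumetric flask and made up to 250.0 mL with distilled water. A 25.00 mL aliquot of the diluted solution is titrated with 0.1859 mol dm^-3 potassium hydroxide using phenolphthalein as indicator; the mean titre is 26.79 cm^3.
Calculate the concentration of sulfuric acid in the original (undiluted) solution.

2.532 mol/L

H2SO4 + 2 KOH → K2SO4 + 2 H2O
n(KOH) = 0.02679 × 0.1859 = 4.980 × 10^-3 mol
From the 1:2 ratio, n(H2SO4) in the aliquot = 1/2 × 4.980 × 10^-3 = 2.490 × 10^-3 mol
[H2SO4]_dilute = 2.490 × 10^-3 / 0.02500 = 0.09961 mol/L
Dilution factor = 250.0 / 9.833 = 25.42
[H2SO4]_stock = 0.09961 × 25.42 = 2.532 mol/L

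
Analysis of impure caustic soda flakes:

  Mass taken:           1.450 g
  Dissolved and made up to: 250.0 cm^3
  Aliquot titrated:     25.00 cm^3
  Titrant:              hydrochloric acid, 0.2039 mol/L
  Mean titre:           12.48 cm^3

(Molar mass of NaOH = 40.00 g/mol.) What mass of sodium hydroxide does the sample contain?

1.018 g

NaOH + HCl → NaCl + H2O
n(HCl) per titration = 0.01248 × 0.2039 = 2.545 × 10^-3 mol
n(NaOH) in each aliquot = 2.545 × 10^-3 mol (1:1 ratio)
n(NaOH) in the whole flask = 2.545 × 10^-3 × 250.0/25.00 = 0.02545 mol
mass of NaOH = 0.02545 × 40.00 = 1.018 g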